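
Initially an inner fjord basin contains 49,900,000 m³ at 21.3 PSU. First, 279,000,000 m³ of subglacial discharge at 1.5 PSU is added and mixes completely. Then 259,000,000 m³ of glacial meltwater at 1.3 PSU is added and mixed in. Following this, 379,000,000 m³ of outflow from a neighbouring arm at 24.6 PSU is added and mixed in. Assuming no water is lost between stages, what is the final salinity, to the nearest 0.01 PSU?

Total salt / total volume:
Initial salt = 49,900,000×21.3 = 1,062,870,000
After stage 1: salt = 1,062,870,000 + 279,000,000×1.5 = 1,481,370,000; volume = 328,900,000 m³; S = 4.504 PSU
After stage 2: salt = 1,481,370,000 + 259,000,000×1.3 = 1,818,070,000; volume = 587,900,000 m³; S = 3.092 PSU
After stage 3: salt = 1,818,070,000 + 379,000,000×24.6 = 11,141,470,000; volume = 966,900,000 m³
S = 11,141,470,000 / 966,900,000 = 11.5229 PSU

11.52 PSU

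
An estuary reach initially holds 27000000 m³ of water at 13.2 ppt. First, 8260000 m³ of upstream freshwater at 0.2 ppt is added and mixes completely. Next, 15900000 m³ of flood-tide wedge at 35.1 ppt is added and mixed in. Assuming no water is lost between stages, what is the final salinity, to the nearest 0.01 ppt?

Salt balance:
Initial salt = 27,000,000×13.2 = 356,400,000
After stage 1: salt = 356,400,000 + 8,260,000×0.2 = 358,052,000; volume = 35,260,000 m³; S = 10.155 ppt
After stage 2: salt = 358,052,000 + 15,900,000×35.1 = 916,142,000; volume = 51,160,000 m³
S = 916,142,000 / 51,160,000 = 17.9074 ppt

17.91 ppt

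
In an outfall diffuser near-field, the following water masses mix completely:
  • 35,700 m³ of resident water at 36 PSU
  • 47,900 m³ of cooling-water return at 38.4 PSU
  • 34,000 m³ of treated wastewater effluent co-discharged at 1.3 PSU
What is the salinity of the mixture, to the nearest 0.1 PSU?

26.9 PSU

Conserving salt mass:
salt = 35,700×36 + 47,900×38.4 + 34,000×1.3 = 1,285,200 + 1,839,360 + 44,200 = 3,168,760
volume = 35,700 + 47,900 + 34,000 = 117,600 m³
S = 3,168,760 / 117,600 = 26.945 PSU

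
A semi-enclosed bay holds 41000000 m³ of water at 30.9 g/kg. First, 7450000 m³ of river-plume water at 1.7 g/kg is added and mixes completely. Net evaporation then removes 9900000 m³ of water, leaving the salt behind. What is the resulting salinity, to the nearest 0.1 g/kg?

33.2 g/kg

After mixing: salt = 41,000,000×30.9 + 7,450,000×1.7 = 1,279,565,000; volume = 48,450,000 m³
After evaporation: salt unchanged = 1,279,565,000; volume = 48,450,000 − 9,900,000 = 38,550,000 m³
S = 1,279,565,000 / 38,550,000 = 33.1923 g/kg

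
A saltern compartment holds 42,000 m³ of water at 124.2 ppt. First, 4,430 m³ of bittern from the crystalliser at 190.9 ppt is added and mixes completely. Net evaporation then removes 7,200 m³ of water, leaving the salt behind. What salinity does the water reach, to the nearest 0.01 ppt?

154.53 ppt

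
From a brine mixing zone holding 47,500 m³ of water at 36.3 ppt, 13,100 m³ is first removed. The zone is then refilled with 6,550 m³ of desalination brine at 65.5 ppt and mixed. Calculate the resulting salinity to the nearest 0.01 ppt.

Remaining after removal: 34,400 m³ at 36.3 ppt (salt = 1,248,720)
After addition: salt = 1,248,720 + 6,550×65.5 = 1,677,745; volume = 40,950 m³
S = 1,677,745 / 40,950 = 40.9706 ppt

40.97 ppt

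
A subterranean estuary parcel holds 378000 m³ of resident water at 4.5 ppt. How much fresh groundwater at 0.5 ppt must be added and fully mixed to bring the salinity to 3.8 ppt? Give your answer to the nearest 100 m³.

80200 m³

Salt balance: 378,000×4.5 + V×0.5 = (378,000+V)×3.8
1,701,000 + 0.5V = 1,436,400 + 3.8V
264,600 = 3.3V
V = 80,181.82 m³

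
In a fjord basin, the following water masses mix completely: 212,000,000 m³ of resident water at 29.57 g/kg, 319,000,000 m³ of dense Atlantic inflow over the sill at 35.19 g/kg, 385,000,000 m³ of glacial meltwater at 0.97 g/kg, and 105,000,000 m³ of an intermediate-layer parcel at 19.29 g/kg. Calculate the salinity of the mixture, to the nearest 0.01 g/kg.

Mass of salt is conserved:
salt = 212,000,000×29.57 + 319,000,000×35.19 + 385,000,000×0.97 + 105,000,000×19.29 = 6,268,840,000 + 11,225,610,000 + 373,450,000 + 2,025,450,000 = 19,893,350,000
volume = 212,000,000 + 319,000,000 + 385,000,000 + 105,000,000 = 1,021,000,000 m³
S = 19,893,350,000 / 1,021,000,000 = 19.4842 g/kg

19.48 g/kg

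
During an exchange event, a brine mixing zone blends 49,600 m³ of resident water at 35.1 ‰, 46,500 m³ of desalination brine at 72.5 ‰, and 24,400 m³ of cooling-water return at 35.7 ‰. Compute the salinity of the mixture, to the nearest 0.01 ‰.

49.65 ‰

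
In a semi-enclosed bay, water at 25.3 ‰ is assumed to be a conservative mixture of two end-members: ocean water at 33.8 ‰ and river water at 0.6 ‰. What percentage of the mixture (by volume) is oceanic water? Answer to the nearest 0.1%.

Let g be the oceanic fraction. Salt balance per unit volume:
g×33.8 + (1−g)×0.6 = 25.3
g = (25.3 − 0.6) / (33.8 − 0.6) = 24.7/33.2 = 0.744

74.4%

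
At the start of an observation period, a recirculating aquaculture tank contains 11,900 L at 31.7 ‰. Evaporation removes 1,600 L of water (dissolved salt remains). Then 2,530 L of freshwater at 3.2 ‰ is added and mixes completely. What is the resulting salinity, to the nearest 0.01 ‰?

After evaporation: salt = 11,900×31.7 = 377,230; volume = 11,900 − 1,600 = 10,300 L
After mixing: salt = 377,230 + 2,530×3.2 = 385,326; volume = 10,300 + 2,530 = 12,830 L
S = 385,326 / 12,830 = 30.0332 ‰

30.03 ‰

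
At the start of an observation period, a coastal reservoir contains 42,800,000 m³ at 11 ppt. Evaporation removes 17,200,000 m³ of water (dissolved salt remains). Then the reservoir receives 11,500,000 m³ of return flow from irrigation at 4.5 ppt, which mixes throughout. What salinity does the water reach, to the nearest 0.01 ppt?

14.08 ppt

After evaporation: salt = 42,800,000×11 = 470,800,000; volume = 42,800,000 − 17,200,000 = 25,600,000 m³
After mixing: salt = 470,800,000 + 11,500,000×4.5 = 522,550,000; volume = 25,600,000 + 11,500,000 = 37,100,000 m³
S = 522,550,000 / 37,100,000 = 14.0849 ppt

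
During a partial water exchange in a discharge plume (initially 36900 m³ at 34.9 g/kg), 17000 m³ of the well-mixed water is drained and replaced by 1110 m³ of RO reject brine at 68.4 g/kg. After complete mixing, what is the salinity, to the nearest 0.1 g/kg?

36.7 g/kg

Remaining after removal: 19,900 m³ at 34.9 g/kg (salt = 694,510)
After addition: salt = 694,510 + 1,110×68.4 = 770,434; volume = 21,010 m³
S = 770,434 / 21,010 = 36.6699 g/kg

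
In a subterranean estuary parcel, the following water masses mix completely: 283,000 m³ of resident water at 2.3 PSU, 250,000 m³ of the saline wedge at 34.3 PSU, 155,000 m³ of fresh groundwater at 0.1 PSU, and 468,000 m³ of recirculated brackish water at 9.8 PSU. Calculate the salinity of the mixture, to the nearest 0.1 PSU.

Total salt / total volume:
salt = 283,000×2.3 + 250,000×34.3 + 155,000×0.1 + 468,000×9.8 = 650,900 + 8,575,000 + 15,500 + 4,586,400 = 13,827,800
volume = 283,000 + 250,000 + 155,000 + 468,000 = 1,156,000 m³
S = 13,827,800 / 1,156,000 = 11.962 PSU

12.0 PSU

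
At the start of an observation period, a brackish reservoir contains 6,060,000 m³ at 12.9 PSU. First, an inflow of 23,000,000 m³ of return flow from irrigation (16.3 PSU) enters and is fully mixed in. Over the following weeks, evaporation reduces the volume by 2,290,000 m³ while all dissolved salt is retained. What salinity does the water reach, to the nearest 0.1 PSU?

16.9 PSU

After mixing: salt = 6,060,000×12.9 + 23,000,000×16.3 = 453,074,000; volume = 29,060,000 m³
After evaporation: salt unchanged = 453,074,000; volume = 29,060,000 − 2,290,000 = 26,770,000 m³
S = 453,074,000 / 26,770,000 = 16.9247 PSU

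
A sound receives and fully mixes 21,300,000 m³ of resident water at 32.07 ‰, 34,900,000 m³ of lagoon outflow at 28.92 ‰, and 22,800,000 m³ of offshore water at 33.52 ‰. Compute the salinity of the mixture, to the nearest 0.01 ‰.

31.10 ‰

By conservation of dissolved salt,
salt = 21,300,000×32.07 + 34,900,000×28.92 + 22,800,000×33.52 = 683,091,000 + 1,009,308,000 + 764,256,000 = 2,456,655,000
volume = 21,300,000 + 34,900,000 + 22,800,000 = 79,000,000 m³
S = 2,456,655,000 / 79,000,000 = 31.0969 ‰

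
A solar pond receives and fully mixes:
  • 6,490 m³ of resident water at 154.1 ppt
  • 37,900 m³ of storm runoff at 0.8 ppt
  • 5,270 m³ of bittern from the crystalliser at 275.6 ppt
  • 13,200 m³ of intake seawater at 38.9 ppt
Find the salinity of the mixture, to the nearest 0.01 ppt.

47.67 ppt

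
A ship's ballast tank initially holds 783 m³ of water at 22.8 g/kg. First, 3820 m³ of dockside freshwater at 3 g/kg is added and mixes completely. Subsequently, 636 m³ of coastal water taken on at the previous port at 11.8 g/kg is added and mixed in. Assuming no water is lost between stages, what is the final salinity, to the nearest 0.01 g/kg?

7.03 g/kg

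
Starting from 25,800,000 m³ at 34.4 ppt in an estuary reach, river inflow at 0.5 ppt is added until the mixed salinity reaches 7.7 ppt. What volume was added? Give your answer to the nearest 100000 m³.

95700000 m³

Salt balance: 25,800,000×34.4 + V×0.5 = (25,800,000+V)×7.7
887,520,000 + 0.5V = 198,660,000 + 7.7V
688,860,000 = 7.2V
V = 95,675,000 m³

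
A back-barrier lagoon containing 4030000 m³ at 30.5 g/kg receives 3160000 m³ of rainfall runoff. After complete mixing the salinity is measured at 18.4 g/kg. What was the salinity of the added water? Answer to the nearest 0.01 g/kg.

Salt balance: 4,030,000×30.5 + 3,160,000×S = 7,190,000×18.4
122,915,000 + 3,160,000·S = 132,296,000
S = (132,296,000 − 122,915,000) / 3,160,000 = 2.9687 g/kg

2.97 g/kg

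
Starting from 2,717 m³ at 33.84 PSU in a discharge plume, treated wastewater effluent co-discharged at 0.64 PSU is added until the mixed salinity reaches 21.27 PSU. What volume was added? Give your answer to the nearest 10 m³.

Salt balance: 2,717×33.84 + V×0.64 = (2,717+V)×21.27
91,943.28 + 0.64V = 57,790.59 + 21.27V
34,152.69 = 20.63V
V = 1,655.49 m³

1660 m³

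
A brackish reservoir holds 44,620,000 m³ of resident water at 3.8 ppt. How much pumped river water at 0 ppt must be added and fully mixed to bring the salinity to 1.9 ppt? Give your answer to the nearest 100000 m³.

44600000 m³

Salt balance: 44,620,000×3.8 + V×0 = (44,620,000+V)×1.9
169,556,000 + 0V = 84,778,000 + 1.9V
84,778,000 = 1.9V
V = 44,620,000 m³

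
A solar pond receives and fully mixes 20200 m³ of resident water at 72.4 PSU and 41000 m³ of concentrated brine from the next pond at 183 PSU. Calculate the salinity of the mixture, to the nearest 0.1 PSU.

146.5 PSU

Salt balance:
salt = 20,200×72.4 + 41,000×183 = 1,462,480 + 7,503,000 = 8,965,480
volume = 20,200 + 41,000 = 61,200 m³
S = 8,965,480 / 61,200 = 146.495 PSU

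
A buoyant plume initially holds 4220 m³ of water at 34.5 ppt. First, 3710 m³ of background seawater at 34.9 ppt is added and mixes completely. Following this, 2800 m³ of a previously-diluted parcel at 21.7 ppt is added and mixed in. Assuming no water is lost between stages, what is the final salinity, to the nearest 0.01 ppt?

31.30 ppt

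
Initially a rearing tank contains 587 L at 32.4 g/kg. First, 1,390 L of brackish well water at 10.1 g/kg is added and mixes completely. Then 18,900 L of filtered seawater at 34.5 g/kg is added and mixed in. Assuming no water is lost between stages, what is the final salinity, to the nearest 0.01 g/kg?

32.82 g/kg

By conservation of dissolved salt,
Initial salt = 587×32.4 = 19,018.8
After stage 1: salt = 19,018.8 + 1,390×10.1 = 33,057.8; volume = 1,977 L; S = 16.721 g/kg
After stage 2: salt = 33,057.8 + 18,900×34.5 = 685,107.8; volume = 20,877 L
S = 685,107.8 / 20,877 = 32.8164 g/kg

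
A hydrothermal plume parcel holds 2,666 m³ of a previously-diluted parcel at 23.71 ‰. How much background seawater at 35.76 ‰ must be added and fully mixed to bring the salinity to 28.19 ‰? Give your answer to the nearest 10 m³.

1580 m³

Salt balance: 2,666×23.71 + V×35.76 = (2,666+V)×28.19
63,210.86 + 35.76V = 75,154.54 + 28.19V
11,943.68 = 7.57V
V = 1,577.76 m³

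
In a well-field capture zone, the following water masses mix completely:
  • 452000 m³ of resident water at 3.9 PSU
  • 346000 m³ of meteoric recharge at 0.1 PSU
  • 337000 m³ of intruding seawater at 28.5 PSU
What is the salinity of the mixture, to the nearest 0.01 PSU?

10.05 PSU

Conserving salt mass:
salt = 452,000×3.9 + 346,000×0.1 + 337,000×28.5 = 1,762,800 + 34,600 + 9,604,500 = 11,401,900
volume = 452,000 + 346,000 + 337,000 = 1,135,000 m³
S = 11,401,900 / 1,135,000 = 10.0457 PSU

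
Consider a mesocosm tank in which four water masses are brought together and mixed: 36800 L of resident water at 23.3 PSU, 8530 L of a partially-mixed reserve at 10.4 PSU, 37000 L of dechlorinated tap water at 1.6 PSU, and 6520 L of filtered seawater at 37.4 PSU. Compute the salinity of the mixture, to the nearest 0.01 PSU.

14.06 PSU

By conservation of dissolved salt,
salt = 36,800×23.3 + 8,530×10.4 + 37,000×1.6 + 6,520×37.4 = 857,440 + 88,712 + 59,200 + 243,848 = 1,249,200
volume = 36,800 + 8,530 + 37,000 + 6,520 = 88,850 L
S = 1,249,200 / 88,850 = 14.0597 PSU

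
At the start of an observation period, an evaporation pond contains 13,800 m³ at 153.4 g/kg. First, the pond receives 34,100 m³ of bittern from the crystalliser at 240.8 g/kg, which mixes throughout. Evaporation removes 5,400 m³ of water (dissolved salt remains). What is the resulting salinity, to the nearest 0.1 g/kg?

243.0 g/kg

After mixing: salt = 13,800×153.4 + 34,100×240.8 = 10,328,200; volume = 47,900 m³
After evaporation: salt unchanged = 10,328,200; volume = 47,900 − 5,400 = 42,500 m³
S = 10,328,200 / 42,500 = 243.0165 g/kg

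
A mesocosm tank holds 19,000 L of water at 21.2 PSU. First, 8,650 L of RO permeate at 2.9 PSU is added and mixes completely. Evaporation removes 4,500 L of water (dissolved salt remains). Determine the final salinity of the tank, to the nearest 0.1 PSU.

18.5 PSU

After mixing: salt = 19,000×21.2 + 8,650×2.9 = 427,885; volume = 27,650 L
After evaporation: salt unchanged = 427,885; volume = 27,650 − 4,500 = 23,150 L
S = 427,885 / 23,150 = 18.4832 PSU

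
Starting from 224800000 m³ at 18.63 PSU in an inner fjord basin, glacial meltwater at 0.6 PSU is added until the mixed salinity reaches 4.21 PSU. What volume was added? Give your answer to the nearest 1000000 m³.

898000000 m³

Salt balance: 224,800,000×18.63 + V×0.6 = (224,800,000+V)×4.21
4,188,024,000 + 0.6V = 946,408,000 + 4.21V
3,241,616,000 = 3.61V
V = 897,954,570.64 m³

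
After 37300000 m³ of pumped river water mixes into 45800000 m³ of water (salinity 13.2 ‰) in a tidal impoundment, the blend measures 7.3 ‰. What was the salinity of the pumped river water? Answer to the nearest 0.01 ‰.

Salt balance: 45,800,000×13.2 + 37,300,000×S = 83,100,000×7.3
604,560,000 + 37,300,000·S = 606,630,000
S = (606,630,000 − 604,560,000) / 37,300,000 = 0.0555 ‰

0.06 ‰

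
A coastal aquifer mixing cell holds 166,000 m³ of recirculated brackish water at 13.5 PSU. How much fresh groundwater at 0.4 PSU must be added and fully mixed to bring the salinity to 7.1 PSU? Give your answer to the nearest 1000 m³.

Salt balance: 166,000×13.5 + V×0.4 = (166,000+V)×7.1
2,241,000 + 0.4V = 1,178,600 + 7.1V
1,062,400 = 6.7V
V = 158,567.16 m³

159000 m³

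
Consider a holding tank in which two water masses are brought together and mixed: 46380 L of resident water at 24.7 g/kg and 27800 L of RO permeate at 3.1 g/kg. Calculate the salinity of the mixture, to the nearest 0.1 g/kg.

16.6 g/kg

Weighted by volume,
salt = 46,380×24.7 + 27,800×3.1 = 1,145,586 + 86,180 = 1,231,766
volume = 46,380 + 27,800 = 74,180 L
S = 1,231,766 / 74,180 = 16.605 g/kg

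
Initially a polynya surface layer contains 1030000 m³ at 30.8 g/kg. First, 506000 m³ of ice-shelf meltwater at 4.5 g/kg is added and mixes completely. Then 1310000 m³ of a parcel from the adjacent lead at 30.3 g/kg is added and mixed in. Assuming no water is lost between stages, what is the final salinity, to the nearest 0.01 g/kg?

25.89 g/kg

Mass of salt is conserved:
Initial salt = 1,030,000×30.8 = 31,724,000
After stage 1: salt = 31,724,000 + 506,000×4.5 = 34,001,000; volume = 1,536,000 m³; S = 22.136 g/kg
After stage 2: salt = 34,001,000 + 1,310,000×30.3 = 73,694,000; volume = 2,846,000 m³
S = 73,694,000 / 2,846,000 = 25.8939 g/kg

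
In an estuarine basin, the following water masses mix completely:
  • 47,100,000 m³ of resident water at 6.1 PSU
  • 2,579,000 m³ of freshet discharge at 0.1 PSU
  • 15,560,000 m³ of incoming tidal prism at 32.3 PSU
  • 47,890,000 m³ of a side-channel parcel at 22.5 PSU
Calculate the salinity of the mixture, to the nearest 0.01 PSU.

Conserving salt mass:
salt = 47,100,000×6.1 + 2,579,000×0.1 + 15,560,000×32.3 + 47,890,000×22.5 = 287,310,000 + 257,900 + 502,588,000 + 1,077,525,000 = 1,867,680,900
volume = 47,100,000 + 2,579,000 + 15,560,000 + 47,890,000 = 113,129,000 m³
S = 1,867,680,900 / 113,129,000 = 16.5093 PSU

16.51 PSU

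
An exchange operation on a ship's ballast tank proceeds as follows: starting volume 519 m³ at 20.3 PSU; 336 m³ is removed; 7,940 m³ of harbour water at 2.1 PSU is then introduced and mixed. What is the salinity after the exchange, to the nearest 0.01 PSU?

2.51 PSU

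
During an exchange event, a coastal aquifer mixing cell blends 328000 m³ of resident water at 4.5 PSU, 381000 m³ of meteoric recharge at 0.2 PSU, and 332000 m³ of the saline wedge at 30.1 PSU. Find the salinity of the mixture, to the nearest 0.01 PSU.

11.09 PSU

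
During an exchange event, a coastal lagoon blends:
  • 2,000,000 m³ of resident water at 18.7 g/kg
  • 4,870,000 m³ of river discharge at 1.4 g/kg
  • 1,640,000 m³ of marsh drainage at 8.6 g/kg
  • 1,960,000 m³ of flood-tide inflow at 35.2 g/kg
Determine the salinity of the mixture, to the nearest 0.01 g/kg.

Salt balance:
salt = 2,000,000×18.7 + 4,870,000×1.4 + 1,640,000×8.6 + 1,960,000×35.2 = 37,400,000 + 6,818,000 + 14,104,000 + 68,992,000 = 127,314,000
volume = 2,000,000 + 4,870,000 + 1,640,000 + 1,960,000 = 10,470,000 m³
S = 127,314,000 / 10,470,000 = 12.1599 g/kg

12.16 g/kg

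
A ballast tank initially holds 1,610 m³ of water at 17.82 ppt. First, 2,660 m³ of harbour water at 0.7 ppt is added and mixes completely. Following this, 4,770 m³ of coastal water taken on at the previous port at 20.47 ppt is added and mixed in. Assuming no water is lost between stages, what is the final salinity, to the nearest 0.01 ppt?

14.18 ppt

Total salt / total volume:
Initial salt = 1,610×17.82 = 28,690.2
After stage 1: salt = 28,690.2 + 2,660×0.7 = 30,552.2; volume = 4,270 m³; S = 7.155 ppt
After stage 2: salt = 30,552.2 + 4,770×20.47 = 128,194.1; volume = 9,040 m³
S = 128,194.1 / 9,040 = 14.1808 ppt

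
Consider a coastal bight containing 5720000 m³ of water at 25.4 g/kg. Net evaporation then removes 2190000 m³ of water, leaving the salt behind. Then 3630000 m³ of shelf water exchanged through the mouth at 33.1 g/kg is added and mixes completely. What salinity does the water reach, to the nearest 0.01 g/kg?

After evaporation: salt = 5,720,000×25.4 = 145,288,000; volume = 5,720,000 − 2,190,000 = 3,530,000 m³
After mixing: salt = 145,288,000 + 3,630,000×33.1 = 265,441,000; volume = 3,530,000 + 3,630,000 = 7,160,000 m³
S = 265,441,000 / 7,160,000 = 37.0728 g/kg

37.07 g/kg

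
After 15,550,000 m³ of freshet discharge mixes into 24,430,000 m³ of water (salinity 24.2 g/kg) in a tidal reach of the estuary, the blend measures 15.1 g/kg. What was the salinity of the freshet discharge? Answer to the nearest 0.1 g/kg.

Salt balance: 24,430,000×24.2 + 15,550,000×S = 39,980,000×15.1
591,206,000 + 15,550,000·S = 603,698,000
S = (603,698,000 − 591,206,000) / 15,550,000 = 0.8033 g/kg

0.8 g/kg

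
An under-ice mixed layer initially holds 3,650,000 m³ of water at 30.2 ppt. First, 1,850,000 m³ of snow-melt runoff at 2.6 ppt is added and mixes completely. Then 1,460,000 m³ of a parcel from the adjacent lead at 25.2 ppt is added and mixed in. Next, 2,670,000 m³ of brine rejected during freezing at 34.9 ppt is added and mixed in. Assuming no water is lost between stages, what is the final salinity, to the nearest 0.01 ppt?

Weighted by volume,
Initial salt = 3,650,000×30.2 = 110,230,000
After stage 1: salt = 110,230,000 + 1,850,000×2.6 = 115,040,000; volume = 5,500,000 m³; S = 20.916 ppt
After stage 2: salt = 115,040,000 + 1,460,000×25.2 = 151,832,000; volume = 6,960,000 m³; S = 21.815 ppt
After stage 3: salt = 151,832,000 + 2,670,000×34.9 = 245,015,000; volume = 9,630,000 m³
S = 245,015,000 / 9,630,000 = 25.4429 ppt

25.44 ppt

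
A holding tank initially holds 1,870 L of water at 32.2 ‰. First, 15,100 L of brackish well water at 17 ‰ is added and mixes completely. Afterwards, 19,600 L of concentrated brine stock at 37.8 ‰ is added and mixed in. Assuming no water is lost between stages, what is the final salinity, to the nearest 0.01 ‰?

Conserving salt mass:
Initial salt = 1,870×32.2 = 60,214
After stage 1: salt = 60,214 + 15,100×17 = 316,914; volume = 16,970 L; S = 18.675 ‰
After stage 2: salt = 316,914 + 19,600×37.8 = 1,057,794; volume = 36,570 L
S = 1,057,794 / 36,570 = 28.9252 ‰

28.93 ‰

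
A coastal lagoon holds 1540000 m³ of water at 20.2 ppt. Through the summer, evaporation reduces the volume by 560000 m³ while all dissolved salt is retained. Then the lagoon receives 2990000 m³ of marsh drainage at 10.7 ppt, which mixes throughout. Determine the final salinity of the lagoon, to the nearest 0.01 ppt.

15.89 ppt

After evaporation: salt = 1,540,000×20.2 = 31,108,000; volume = 1,540,000 − 560,000 = 980,000 m³
After mixing: salt = 31,108,000 + 2,990,000×10.7 = 63,101,000; volume = 980,000 + 2,990,000 = 3,970,000 m³
S = 63,101,000 / 3,970,000 = 15.8945 ppt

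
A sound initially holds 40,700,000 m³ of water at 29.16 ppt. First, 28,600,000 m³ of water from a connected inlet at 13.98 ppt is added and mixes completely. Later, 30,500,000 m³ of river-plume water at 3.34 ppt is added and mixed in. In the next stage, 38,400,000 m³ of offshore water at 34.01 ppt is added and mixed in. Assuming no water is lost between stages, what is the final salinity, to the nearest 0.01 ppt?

Mass of salt is conserved:
Initial salt = 40,700,000×29.16 = 1,186,812,000
After stage 1: salt = 1,186,812,000 + 28,600,000×13.98 = 1,586,640,000; volume = 69,300,000 m³; S = 22.895 ppt
After stage 2: salt = 1,586,640,000 + 30,500,000×3.34 = 1,688,510,000; volume = 99,800,000 m³; S = 16.919 ppt
After stage 3: salt = 1,688,510,000 + 38,400,000×34.01 = 2,994,494,000; volume = 138,200,000 m³
S = 2,994,494,000 / 138,200,000 = 21.6678 ppt

21.67 ppt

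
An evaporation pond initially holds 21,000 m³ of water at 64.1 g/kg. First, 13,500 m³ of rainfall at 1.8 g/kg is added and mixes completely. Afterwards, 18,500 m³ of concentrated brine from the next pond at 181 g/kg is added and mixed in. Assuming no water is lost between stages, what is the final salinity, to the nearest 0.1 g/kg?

89.0 g/kg

Weighted by volume,
Initial salt = 21,000×64.1 = 1,346,100
After stage 1: salt = 1,346,100 + 13,500×1.8 = 1,370,400; volume = 34,500 m³; S = 39.722 g/kg
After stage 2: salt = 1,370,400 + 18,500×181 = 4,718,900; volume = 53,000 m³
S = 4,718,900 / 53,000 = 89.0358 g/kg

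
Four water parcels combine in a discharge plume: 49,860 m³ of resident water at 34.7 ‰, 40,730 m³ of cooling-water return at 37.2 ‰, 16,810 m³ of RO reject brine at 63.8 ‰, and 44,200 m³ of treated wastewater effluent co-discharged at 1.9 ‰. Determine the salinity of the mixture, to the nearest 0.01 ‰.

Weighted by volume,
salt = 49,860×34.7 + 40,730×37.2 + 16,810×63.8 + 44,200×1.9 = 1,730,142 + 1,515,156 + 1,072,478 + 83,980 = 4,401,756
volume = 49,860 + 40,730 + 16,810 + 44,200 = 151,600 m³
S = 4,401,756 / 151,600 = 29.0353 ‰

29.04 ‰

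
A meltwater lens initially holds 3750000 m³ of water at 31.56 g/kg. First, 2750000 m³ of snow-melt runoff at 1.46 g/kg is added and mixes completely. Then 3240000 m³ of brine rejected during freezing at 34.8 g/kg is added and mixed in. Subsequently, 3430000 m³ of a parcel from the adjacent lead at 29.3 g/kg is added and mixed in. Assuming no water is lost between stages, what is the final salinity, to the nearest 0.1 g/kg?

By conservation of dissolved salt,
Initial salt = 3,750,000×31.56 = 118,350,000
After stage 1: salt = 118,350,000 + 2,750,000×1.46 = 122,365,000; volume = 6,500,000 m³; S = 18.825 g/kg
After stage 2: salt = 122,365,000 + 3,240,000×34.8 = 235,117,000; volume = 9,740,000 m³; S = 24.139 g/kg
After stage 3: salt = 235,117,000 + 3,430,000×29.3 = 335,616,000; volume = 13,170,000 m³
S = 335,616,000 / 13,170,000 = 25.4834 g/kg

25.5 g/kg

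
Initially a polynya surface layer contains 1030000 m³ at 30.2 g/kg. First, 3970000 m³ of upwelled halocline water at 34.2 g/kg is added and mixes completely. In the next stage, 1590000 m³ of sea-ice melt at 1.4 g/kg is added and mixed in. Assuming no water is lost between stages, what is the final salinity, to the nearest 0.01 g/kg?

25.66 g/kg

Mass of salt is conserved:
Initial salt = 1,030,000×30.2 = 31,106,000
After stage 1: salt = 31,106,000 + 3,970,000×34.2 = 166,880,000; volume = 5,000,000 m³; S = 33.376 g/kg
After stage 2: salt = 166,880,000 + 1,590,000×1.4 = 169,106,000; volume = 6,590,000 m³
S = 169,106,000 / 6,590,000 = 25.661 g/kg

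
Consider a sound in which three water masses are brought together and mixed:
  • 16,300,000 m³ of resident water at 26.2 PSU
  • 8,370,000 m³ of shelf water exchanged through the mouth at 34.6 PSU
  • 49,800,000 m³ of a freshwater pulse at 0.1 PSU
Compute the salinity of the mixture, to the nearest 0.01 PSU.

9.69 PSU

By conservation of dissolved salt,
salt = 16,300,000×26.2 + 8,370,000×34.6 + 49,800,000×0.1 = 427,060,000 + 289,602,000 + 4,980,000 = 721,642,000
volume = 16,300,000 + 8,370,000 + 49,800,000 = 74,470,000 m³
S = 721,642,000 / 74,470,000 = 9.6904 PSU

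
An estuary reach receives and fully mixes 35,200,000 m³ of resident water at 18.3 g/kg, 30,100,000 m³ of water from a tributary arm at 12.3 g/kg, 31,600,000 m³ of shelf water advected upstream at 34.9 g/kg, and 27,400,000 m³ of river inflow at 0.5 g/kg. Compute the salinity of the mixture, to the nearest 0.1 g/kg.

17.1 g/kg

Conserving salt mass:
salt = 35,200,000×18.3 + 30,100,000×12.3 + 31,600,000×34.9 + 27,400,000×0.5 = 644,160,000 + 370,230,000 + 1,102,840,000 + 13,700,000 = 2,130,930,000
volume = 35,200,000 + 30,100,000 + 31,600,000 + 27,400,000 = 124,300,000 m³
S = 2,130,930,000 / 124,300,000 = 17.143 g/kg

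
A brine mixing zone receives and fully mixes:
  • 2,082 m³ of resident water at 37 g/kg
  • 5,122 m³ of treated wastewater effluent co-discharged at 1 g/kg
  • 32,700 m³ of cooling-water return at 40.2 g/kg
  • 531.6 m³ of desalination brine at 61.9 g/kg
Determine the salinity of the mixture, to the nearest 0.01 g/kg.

Mass of salt is conserved:
salt = 2,082×37 + 5,122×1 + 32,700×40.2 + 531.6×61.9 = 77,034 + 5,122 + 1,314,540 + 32,906.04 = 1,429,602.04
volume = 2,082 + 5,122 + 32,700 + 531.6 = 40,435.6 m³
S = 1,429,602.04 / 40,435.6 = 35.355 g/kg

35.36 g/kg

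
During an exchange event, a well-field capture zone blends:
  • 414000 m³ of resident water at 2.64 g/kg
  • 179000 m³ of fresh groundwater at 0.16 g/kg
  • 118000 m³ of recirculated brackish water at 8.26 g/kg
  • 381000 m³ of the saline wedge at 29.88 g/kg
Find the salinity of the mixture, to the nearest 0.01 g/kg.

Conserving salt mass:
salt = 414,000×2.64 + 179,000×0.16 + 118,000×8.26 + 381,000×29.88 = 1,092,960 + 28,640 + 974,680 + 11,384,280 = 13,480,560
volume = 414,000 + 179,000 + 118,000 + 381,000 = 1,092,000 m³
S = 13,480,560 / 1,092,000 = 12.3448 g/kg

12.34 g/kg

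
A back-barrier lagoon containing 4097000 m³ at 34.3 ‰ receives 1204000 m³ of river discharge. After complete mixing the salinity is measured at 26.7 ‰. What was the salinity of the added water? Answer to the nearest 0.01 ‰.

0.84 ‰

Salt balance: 4,097,000×34.3 + 1,204,000×S = 5,301,000×26.7
140,527,100 + 1,204,000·S = 141,536,700
S = (141,536,700 − 140,527,100) / 1,204,000 = 0.8385 ‰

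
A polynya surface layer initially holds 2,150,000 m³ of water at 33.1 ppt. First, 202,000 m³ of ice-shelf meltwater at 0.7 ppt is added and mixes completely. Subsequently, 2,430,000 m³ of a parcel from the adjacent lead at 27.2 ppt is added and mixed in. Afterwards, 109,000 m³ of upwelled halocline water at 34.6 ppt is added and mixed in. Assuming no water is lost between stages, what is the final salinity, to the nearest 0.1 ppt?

Conserving salt mass:
Initial salt = 2,150,000×33.1 = 71,165,000
After stage 1: salt = 71,165,000 + 202,000×0.7 = 71,306,400; volume = 2,352,000 m³; S = 30.317 ppt
After stage 2: salt = 71,306,400 + 2,430,000×27.2 = 137,402,400; volume = 4,782,000 m³; S = 28.733 ppt
After stage 3: salt = 137,402,400 + 109,000×34.6 = 141,173,800; volume = 4,891,000 m³
S = 141,173,800 / 4,891,000 = 28.864 ppt

28.9 ppt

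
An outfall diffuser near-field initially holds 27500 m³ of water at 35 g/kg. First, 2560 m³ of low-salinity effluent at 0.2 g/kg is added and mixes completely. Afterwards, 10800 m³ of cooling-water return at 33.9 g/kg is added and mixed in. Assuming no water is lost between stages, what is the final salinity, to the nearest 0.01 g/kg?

32.53 g/kg

Weighted by volume,
Initial salt = 27,500×35 = 962,500
After stage 1: salt = 962,500 + 2,560×0.2 = 963,012; volume = 30,060 m³; S = 32.036 g/kg
After stage 2: salt = 963,012 + 10,800×33.9 = 1,329,132; volume = 40,860 m³
S = 1,329,132 / 40,860 = 32.5289 g/kg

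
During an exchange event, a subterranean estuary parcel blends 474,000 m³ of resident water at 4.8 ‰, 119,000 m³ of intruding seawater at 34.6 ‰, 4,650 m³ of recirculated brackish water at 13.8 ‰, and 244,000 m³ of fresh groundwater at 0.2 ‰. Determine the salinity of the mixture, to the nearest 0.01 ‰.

Mass of salt is conserved:
salt = 474,000×4.8 + 119,000×34.6 + 4,650×13.8 + 244,000×0.2 = 2,275,200 + 4,117,400 + 64,170 + 48,800 = 6,505,570
volume = 474,000 + 119,000 + 4,650 + 244,000 = 841,650 m³
S = 6,505,570 / 841,650 = 7.7295 ‰

7.73 ‰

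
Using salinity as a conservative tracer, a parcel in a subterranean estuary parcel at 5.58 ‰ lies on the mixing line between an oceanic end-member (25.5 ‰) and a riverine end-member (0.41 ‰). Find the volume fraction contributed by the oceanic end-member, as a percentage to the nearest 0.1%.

Let g be the oceanic fraction. Salt balance per unit volume:
g×25.5 + (1−g)×0.41 = 5.58
g = (5.58 − 0.41) / (25.5 − 0.41) = 5.17/25.09 = 0.2061

20.6%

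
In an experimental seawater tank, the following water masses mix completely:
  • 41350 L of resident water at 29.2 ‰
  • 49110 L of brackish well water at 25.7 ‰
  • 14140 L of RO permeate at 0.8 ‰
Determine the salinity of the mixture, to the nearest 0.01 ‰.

Mass of salt is conserved:
salt = 41,350×29.2 + 49,110×25.7 + 14,140×0.8 = 1,207,420 + 1,262,127 + 11,312 = 2,480,859
volume = 41,350 + 49,110 + 14,140 = 104,600 L
S = 2,480,859 / 104,600 = 23.7176 ‰

23.72 ‰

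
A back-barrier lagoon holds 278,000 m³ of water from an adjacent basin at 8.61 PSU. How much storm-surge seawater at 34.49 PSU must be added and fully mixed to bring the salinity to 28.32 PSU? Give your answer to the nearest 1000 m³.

888000 m³

Salt balance: 278,000×8.61 + V×34.49 = (278,000+V)×28.32
2,393,580 + 34.49V = 7,872,960 + 28.32V
5,479,380 = 6.17V
V = 888,068.07 m³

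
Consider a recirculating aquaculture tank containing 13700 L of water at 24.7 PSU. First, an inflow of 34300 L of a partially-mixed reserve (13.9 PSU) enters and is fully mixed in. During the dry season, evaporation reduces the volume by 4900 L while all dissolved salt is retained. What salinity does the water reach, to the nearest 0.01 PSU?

After mixing: salt = 13,700×24.7 + 34,300×13.9 = 815,160; volume = 48,000 L
After evaporation: salt unchanged = 815,160; volume = 48,000 − 4,900 = 43,100 L
S = 815,160 / 43,100 = 18.9132 PSU

18.91 PSU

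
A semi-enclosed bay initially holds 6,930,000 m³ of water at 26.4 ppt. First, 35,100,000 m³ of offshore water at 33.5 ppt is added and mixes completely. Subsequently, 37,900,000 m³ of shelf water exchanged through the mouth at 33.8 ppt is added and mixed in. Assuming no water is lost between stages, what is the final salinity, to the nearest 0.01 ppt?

33.03 ppt

Salt balance:
Initial salt = 6,930,000×26.4 = 182,952,000
After stage 1: salt = 182,952,000 + 35,100,000×33.5 = 1,358,802,000; volume = 42,030,000 m³; S = 32.329 ppt
After stage 2: salt = 1,358,802,000 + 37,900,000×33.8 = 2,639,822,000; volume = 79,930,000 m³
S = 2,639,822,000 / 79,930,000 = 33.0267 ppt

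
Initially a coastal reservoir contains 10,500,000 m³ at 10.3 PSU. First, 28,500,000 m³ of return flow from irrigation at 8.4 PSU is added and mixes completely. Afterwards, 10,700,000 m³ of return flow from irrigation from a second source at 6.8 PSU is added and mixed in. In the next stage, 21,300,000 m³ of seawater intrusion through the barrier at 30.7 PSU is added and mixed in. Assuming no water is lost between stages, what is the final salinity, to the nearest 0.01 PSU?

15.13 PSU

Mass of salt is conserved:
Initial salt = 10,500,000×10.3 = 108,150,000
After stage 1: salt = 108,150,000 + 28,500,000×8.4 = 347,550,000; volume = 39,000,000 m³; S = 8.912 PSU
After stage 2: salt = 347,550,000 + 10,700,000×6.8 = 420,310,000; volume = 49,700,000 m³; S = 8.457 PSU
After stage 3: salt = 420,310,000 + 21,300,000×30.7 = 1,074,220,000; volume = 71,000,000 m³
S = 1,074,220,000 / 71,000,000 = 15.1299 PSU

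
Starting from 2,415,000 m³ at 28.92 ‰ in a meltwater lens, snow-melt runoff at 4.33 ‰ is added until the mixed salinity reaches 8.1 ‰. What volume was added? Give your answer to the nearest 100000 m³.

13300000 m³

Salt balance: 2,415,000×28.92 + V×4.33 = (2,415,000+V)×8.1
69,841,800 + 4.33V = 19,561,500 + 8.1V
50,280,300 = 3.77V
V = 13,336,949.6 m³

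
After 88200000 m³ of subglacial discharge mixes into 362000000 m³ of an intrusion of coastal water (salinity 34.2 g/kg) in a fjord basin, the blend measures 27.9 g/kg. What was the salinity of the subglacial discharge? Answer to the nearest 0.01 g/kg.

2.04 g/kg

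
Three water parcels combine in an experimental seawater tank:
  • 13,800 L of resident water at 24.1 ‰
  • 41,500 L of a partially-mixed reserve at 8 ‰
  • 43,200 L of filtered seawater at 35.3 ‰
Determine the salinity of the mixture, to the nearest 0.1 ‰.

Weighted by volume,
salt = 13,800×24.1 + 41,500×8 + 43,200×35.3 = 332,580 + 332,000 + 1,524,960 = 2,189,540
volume = 13,800 + 41,500 + 43,200 = 98,500 L
S = 2,189,540 / 98,500 = 22.229 ‰

22.2 ‰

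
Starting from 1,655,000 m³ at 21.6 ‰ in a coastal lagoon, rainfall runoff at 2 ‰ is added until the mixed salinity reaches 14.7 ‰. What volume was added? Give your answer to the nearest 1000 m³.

Salt balance: 1,655,000×21.6 + V×2 = (1,655,000+V)×14.7
35,748,000 + 2V = 24,328,500 + 14.7V
11,419,500 = 12.7V
V = 899,173.23 m³

899000 m³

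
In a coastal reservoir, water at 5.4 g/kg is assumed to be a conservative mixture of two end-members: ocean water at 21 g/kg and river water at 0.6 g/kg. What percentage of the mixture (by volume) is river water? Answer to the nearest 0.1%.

76.5%

Let f be the freshwater fraction. Salt balance per unit volume:
f×0.6 + (1−f)×21 = 5.4
f = (21 − 5.4) / (21 − 0.6) = 15.6/20.4 = 0.7647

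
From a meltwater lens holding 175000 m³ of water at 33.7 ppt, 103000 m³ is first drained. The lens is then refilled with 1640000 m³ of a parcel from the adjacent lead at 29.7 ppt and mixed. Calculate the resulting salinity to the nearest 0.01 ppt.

29.87 ppt

Remaining after removal: 72,000 m³ at 33.7 ppt (salt = 2,426,400)
After addition: salt = 2,426,400 + 1,640,000×29.7 = 51,134,400; volume = 1,712,000 m³
S = 51,134,400 / 1,712,000 = 29.8682 ppt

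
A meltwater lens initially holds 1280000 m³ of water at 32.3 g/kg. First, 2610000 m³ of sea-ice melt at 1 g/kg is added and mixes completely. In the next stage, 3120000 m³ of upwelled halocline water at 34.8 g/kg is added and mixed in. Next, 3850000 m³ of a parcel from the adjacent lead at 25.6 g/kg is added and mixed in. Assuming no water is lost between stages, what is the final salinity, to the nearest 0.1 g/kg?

23.1 g/kg

By conservation of dissolved salt,
Initial salt = 1,280,000×32.3 = 41,344,000
After stage 1: salt = 41,344,000 + 2,610,000×1 = 43,954,000; volume = 3,890,000 m³; S = 11.299 g/kg
After stage 2: salt = 43,954,000 + 3,120,000×34.8 = 152,530,000; volume = 7,010,000 m³; S = 21.759 g/kg
After stage 3: salt = 152,530,000 + 3,850,000×25.6 = 251,090,000; volume = 10,860,000 m³
S = 251,090,000 / 10,860,000 = 23.1206 g/kg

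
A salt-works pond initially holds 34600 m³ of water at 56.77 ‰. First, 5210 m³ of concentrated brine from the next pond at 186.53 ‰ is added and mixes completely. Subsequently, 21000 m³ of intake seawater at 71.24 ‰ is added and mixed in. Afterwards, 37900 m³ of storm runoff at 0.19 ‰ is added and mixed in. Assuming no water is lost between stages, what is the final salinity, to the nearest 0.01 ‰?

44.97 ‰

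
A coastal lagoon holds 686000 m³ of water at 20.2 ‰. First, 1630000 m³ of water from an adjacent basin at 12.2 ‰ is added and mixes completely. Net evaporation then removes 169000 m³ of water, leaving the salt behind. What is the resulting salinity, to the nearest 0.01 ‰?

15.72 ‰

After mixing: salt = 686,000×20.2 + 1,630,000×12.2 = 33,743,200; volume = 2,316,000 m³
After evaporation: salt unchanged = 33,743,200; volume = 2,316,000 − 169,000 = 2,147,000 m³
S = 33,743,200 / 2,147,000 = 15.7164 ‰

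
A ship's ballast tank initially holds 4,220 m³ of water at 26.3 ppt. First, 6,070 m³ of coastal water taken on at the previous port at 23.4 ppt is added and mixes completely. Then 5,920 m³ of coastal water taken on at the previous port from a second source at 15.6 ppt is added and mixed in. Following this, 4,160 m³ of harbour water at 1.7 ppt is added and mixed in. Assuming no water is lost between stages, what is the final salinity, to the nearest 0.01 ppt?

By conservation of dissolved salt,
Initial salt = 4,220×26.3 = 110,986
After stage 1: salt = 110,986 + 6,070×23.4 = 253,024; volume = 10,290 m³; S = 24.589 ppt
After stage 2: salt = 253,024 + 5,920×15.6 = 345,376; volume = 16,210 m³; S = 21.306 ppt
After stage 3: salt = 345,376 + 4,160×1.7 = 352,448; volume = 20,370 m³
S = 352,448 / 20,370 = 17.3023 ppt

17.30 ppt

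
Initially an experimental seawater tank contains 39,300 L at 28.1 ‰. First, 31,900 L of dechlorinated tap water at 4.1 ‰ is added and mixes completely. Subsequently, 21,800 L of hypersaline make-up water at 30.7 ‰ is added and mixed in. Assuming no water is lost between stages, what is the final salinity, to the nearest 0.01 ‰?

Conserving salt mass:
Initial salt = 39,300×28.1 = 1,104,330
After stage 1: salt = 1,104,330 + 31,900×4.1 = 1,235,120; volume = 71,200 L; S = 17.347 ‰
After stage 2: salt = 1,235,120 + 21,800×30.7 = 1,904,380; volume = 93,000 L
S = 1,904,380 / 93,000 = 20.4772 ‰

20.48 ‰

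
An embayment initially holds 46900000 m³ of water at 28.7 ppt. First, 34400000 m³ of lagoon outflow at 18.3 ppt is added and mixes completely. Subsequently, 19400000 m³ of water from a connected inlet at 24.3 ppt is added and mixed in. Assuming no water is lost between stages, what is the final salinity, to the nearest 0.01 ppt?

24.30 ppt

Salt balance:
Initial salt = 46,900,000×28.7 = 1,346,030,000
After stage 1: salt = 1,346,030,000 + 34,400,000×18.3 = 1,975,550,000; volume = 81,300,000 m³; S = 24.3 ppt
After stage 2: salt = 1,975,550,000 + 19,400,000×24.3 = 2,446,970,000; volume = 100,700,000 m³
S = 2,446,970,000 / 100,700,000 = 24.2996 ppt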